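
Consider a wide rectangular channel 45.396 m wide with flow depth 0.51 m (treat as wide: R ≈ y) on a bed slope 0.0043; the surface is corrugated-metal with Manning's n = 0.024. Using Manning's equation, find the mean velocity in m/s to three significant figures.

1.74 m/s

A = b·y = 45.396 × 0.51 = 23.15 m²
Wide channel: R ≈ y = 0.51 m
Q = (1/n)·A·R^(2/3)·S^(1/2) = (1/0.024) × 23.15 × 0.5100^(2/3) × 0.0043^(1/2) = 40.38 m³/s
V = Q/A = 40.38/23.15 = 1.744 m/s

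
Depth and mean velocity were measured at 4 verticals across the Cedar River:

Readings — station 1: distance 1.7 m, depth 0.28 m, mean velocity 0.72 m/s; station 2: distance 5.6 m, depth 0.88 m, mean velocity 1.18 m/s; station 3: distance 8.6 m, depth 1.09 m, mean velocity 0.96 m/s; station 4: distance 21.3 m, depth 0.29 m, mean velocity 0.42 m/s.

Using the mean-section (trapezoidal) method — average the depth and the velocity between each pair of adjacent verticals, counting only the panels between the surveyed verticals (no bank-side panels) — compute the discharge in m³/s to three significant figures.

Panel 1-2: Δb = 3.9 m, d̄ = (0.28+0.88)/2 = 0.58, v̄ = (0.72+1.18)/2 = 0.95 → q = 3.9×0.58×0.95 = 2.149 m³/s
Panel 2-3: Δb = 3 m, d̄ = (0.88+1.09)/2 = 0.985, v̄ = (1.18+0.96)/2 = 1.07 → q = 3×0.985×1.07 = 3.162 m³/s
Panel 3-4: Δb = 12.7 m, d̄ = (1.09+0.29)/2 = 0.69, v̄ = (0.96+0.42)/2 = 0.69 → q = 12.7×0.69×0.69 = 6.046 m³/s
Q = Σ q = 11.36 m³/s

11.4 m³/s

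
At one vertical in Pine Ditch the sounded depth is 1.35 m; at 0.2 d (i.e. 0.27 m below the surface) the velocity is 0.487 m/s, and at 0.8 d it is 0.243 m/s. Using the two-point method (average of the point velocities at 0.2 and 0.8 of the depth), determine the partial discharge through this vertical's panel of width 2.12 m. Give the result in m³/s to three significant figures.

1.04 m³/s

v̄ = (0.487 + 0.243) / 2 = 0.3650 m/s
q = v̄ × d × w = 0.3650 × 1.35 × 2.12 = 1.045 m³/s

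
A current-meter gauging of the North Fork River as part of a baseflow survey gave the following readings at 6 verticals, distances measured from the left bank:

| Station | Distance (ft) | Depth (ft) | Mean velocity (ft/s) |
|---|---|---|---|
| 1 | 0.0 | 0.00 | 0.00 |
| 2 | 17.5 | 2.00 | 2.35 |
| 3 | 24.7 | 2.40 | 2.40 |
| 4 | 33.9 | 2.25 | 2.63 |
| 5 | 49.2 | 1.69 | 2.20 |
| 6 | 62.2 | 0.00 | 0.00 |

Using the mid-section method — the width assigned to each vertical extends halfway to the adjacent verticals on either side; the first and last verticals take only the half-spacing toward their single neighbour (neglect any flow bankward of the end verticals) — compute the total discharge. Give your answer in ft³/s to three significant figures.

w_2 = (24.7 − 0.0)/2 = 12.35 ft; q_2 = 2.35 × 2.00 × 12.35 = 58.05 ft³/s
w_3 = (33.9 − 17.5)/2 = 8.2 ft; q_3 = 2.40 × 2.40 × 8.2 = 47.23 ft³/s
w_4 = (49.2 − 24.7)/2 = 12.25 ft; q_4 = 2.63 × 2.25 × 12.25 = 72.49 ft³/s
w_5 = (62.2 − 33.9)/2 = 14.15 ft; q_5 = 2.20 × 1.69 × 14.15 = 52.61 ft³/s
Stations 1, 6 contribute zero (depth or velocity is 0).
Q = Σ qᵢ = 230.4 ft³/s

230 ft³/s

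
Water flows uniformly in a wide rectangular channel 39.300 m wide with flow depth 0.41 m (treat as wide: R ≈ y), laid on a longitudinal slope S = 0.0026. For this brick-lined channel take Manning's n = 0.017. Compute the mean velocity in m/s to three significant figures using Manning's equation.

A = b·y = 39.300 × 0.41 = 16.11 m²
Wide channel: R ≈ y = 0.41 m
Q = (1/n)·A·R^(2/3)·S^(1/2) = (1/0.017) × 16.11 × 0.4100^(2/3) × 0.0026^(1/2) = 26.67 m³/s
V = Q/A = 26.67/16.11 = 1.655 m/s

1.66 m/s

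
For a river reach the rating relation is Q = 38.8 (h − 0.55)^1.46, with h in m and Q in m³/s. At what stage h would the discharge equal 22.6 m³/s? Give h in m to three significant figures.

1.24 m

h − h₀ = (Q/C)^(1/b) = (22.6/38.8)^(1/1.46) = 0.6906 m
h = 0.55 + 0.6906 = 1.241 m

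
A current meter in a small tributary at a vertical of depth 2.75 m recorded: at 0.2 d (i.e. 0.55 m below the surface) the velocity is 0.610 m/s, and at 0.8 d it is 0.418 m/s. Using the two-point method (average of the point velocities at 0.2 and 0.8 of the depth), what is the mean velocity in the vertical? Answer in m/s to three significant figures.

v̄ = (0.610 + 0.418) / 2 = 0.5140 m/s

0.514 m/s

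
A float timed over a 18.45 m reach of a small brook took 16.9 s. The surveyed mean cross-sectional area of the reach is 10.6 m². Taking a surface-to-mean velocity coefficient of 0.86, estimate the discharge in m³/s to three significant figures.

v_surface = L / t̄ = 18.45 / 16.9 = 1.092 m/s
v_mean = 0.86 × 1.092 = 0.9389 m/s
Q = A × v_mean = 10.6 × 0.9389 = 9.952 m³/s

9.95 m³/s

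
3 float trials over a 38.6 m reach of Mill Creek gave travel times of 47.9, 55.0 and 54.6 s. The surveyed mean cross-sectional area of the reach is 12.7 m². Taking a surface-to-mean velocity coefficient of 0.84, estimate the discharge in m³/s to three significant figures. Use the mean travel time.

t̄ = (47.9 + 55.0 + 54.6) / 3 = 52.5 s
v_surface = L / t̄ = 38.6 / 52.5 = 0.7352 m/s
v_mean = 0.84 × 0.7352 = 0.6176 m/s
Q = A × v_mean = 12.7 × 0.6176 = 7.844 m³/s

7.84 m³/s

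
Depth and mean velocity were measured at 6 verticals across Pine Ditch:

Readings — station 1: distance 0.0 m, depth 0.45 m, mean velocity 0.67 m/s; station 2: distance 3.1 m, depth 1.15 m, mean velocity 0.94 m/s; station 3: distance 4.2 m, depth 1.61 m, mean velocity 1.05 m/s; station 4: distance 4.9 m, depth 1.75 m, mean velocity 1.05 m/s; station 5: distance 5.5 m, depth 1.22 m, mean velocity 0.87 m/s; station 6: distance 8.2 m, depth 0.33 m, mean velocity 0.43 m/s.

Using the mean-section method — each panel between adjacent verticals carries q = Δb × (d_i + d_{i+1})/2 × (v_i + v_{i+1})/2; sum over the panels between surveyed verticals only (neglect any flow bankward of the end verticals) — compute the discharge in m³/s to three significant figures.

6.96 m³/s

Panel 1-2: Δb = 3.1 m, d̄ = (0.45+1.15)/2 = 0.8, v̄ = (0.67+0.94)/2 = 0.805 → q = 3.1×0.8×0.805 = 1.996 m³/s
Panel 2-3: Δb = 1.1 m, d̄ = (1.15+1.61)/2 = 1.38, v̄ = (0.94+1.05)/2 = 0.995 → q = 1.1×1.38×0.995 = 1.510 m³/s
Panel 3-4: Δb = 0.7 m, d̄ = (1.61+1.75)/2 = 1.68, v̄ = (1.05+1.05)/2 = 1.05 → q = 0.7×1.68×1.05 = 1.235 m³/s
Panel 4-5: Δb = 0.6 m, d̄ = (1.75+1.22)/2 = 1.485, v̄ = (1.05+0.87)/2 = 0.96 → q = 0.6×1.485×0.96 = 0.8554 m³/s
Panel 5-6: Δb = 2.7 m, d̄ = (1.22+0.33)/2 = 0.775, v̄ = (0.87+0.43)/2 = 0.65 → q = 2.7×0.775×0.65 = 1.360 m³/s
Q = Σ q = 6.957 m³/s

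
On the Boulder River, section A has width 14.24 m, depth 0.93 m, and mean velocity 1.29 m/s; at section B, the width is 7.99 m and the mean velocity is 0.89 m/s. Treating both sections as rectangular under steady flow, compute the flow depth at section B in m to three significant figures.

2.40 m

Q = A₁V₁ = (14.24×0.93) × 1.29 = 17.08 m³/s
d₂ = Q/(b₂ V₂) = 17.08/(7.99×0.89) = 2.402 m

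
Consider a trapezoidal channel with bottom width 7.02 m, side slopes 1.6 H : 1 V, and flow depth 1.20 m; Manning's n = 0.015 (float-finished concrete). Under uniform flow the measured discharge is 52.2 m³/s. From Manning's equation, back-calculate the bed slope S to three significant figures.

0.00588

A = (b + z·y)·y = (7.02 + 1.6×1.20)×1.20 = 10.73 m²
P = b + 2y√(1+z²) = 7.02 + 2×1.20×√(1+1.6²) = 11.55 m
R = A/P = 10.73/11.55 = 0.9290 m
S = (Q·n / (1·A·R^(2/3)))² = (52.2×0.015 / (1×10.73×0.9521))² = 0.005877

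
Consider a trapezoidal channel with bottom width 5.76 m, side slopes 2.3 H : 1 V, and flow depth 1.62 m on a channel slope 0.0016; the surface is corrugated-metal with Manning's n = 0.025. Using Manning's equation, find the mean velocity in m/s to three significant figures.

1.71 m/s

A = (b + z·y)·y = (5.76 + 2.3×1.62)×1.62 = 15.37 m²
P = b + 2y√(1+z²) = 5.76 + 2×1.62×√(1+2.3²) = 13.89 m
R = A/P = 15.37/13.89 = 1.107 m
Q = (1/n)·A·R^(2/3)·S^(1/2) = (1/0.025) × 15.37 × 1.107^(2/3) × 0.0016^(1/2) = 26.31 m³/s
V = Q/A = 26.31/15.37 = 1.712 m/s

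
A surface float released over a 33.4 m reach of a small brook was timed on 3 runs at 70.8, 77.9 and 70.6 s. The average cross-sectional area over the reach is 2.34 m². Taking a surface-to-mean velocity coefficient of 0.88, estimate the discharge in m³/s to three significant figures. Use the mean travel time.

t̄ = (70.8 + 77.9 + 70.6) / 3 = 73.1 s
v_surface = L / t̄ = 33.4 / 73.1 = 0.4569 m/s
v_mean = 0.88 × 0.4569 = 0.4021 m/s
Q = A × v_mean = 2.34 × 0.4021 = 0.9409 m³/s

0.941 m³/s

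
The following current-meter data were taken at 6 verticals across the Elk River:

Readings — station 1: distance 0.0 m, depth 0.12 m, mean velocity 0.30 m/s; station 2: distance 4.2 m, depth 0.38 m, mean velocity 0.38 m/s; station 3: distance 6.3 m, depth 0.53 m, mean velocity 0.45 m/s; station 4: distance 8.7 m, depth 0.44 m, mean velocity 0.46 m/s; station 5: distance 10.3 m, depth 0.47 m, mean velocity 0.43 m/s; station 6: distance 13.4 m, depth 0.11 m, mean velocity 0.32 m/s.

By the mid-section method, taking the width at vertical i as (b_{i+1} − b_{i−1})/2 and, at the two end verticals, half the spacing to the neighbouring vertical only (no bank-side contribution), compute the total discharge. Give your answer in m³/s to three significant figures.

2.00 m³/s

w_1 = (4.2 − 0.0)/2 = 2.1 m; q_1 = 0.30 × 0.12 × 2.1 = 0.07560 m³/s
w_2 = (6.3 − 0.0)/2 = 3.15 m; q_2 = 0.38 × 0.38 × 3.15 = 0.4549 m³/s
w_3 = (8.7 − 4.2)/2 = 2.25 m; q_3 = 0.45 × 0.53 × 2.25 = 0.5366 m³/s
w_4 = (10.3 − 6.3)/2 = 2 m; q_4 = 0.46 × 0.44 × 2 = 0.4048 m³/s
w_5 = (13.4 − 8.7)/2 = 2.35 m; q_5 = 0.43 × 0.47 × 2.35 = 0.4749 m³/s
w_6 = (13.4 − 10.3)/2 = 1.55 m; q_6 = 0.32 × 0.11 × 1.55 = 0.05456 m³/s
Q = Σ qᵢ = 2.001 m³/s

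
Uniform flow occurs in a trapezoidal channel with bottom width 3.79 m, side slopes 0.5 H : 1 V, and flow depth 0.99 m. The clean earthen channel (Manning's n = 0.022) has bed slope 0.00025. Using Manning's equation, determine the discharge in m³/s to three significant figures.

2.42 m³/s

A = (b + z·y)·y = (3.79 + 0.5×0.99)×0.99 = 4.242 m²
P = b + 2y√(1+z²) = 3.79 + 2×0.99×√(1+0.5²) = 6.004 m
R = A/P = 4.242/6.004 = 0.7066 m
Q = (1/n)·A·R^(2/3)·S^(1/2) = (1/0.022) × 4.242 × 0.7066^(2/3) × 0.00025^(1/2) = 2.419 m³/s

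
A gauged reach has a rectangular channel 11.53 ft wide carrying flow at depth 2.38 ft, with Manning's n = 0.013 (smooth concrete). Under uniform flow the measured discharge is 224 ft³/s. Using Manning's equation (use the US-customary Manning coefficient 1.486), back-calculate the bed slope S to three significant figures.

A = b·y = 11.53 × 2.38 = 27.44 ft²
P = b + 2y = 11.53 + 2×2.38 = 16.29 ft
R = A/P = 27.44/16.29 = 1.685 ft
S = (Q·n / (1.486·A·R^(2/3)))² = (224×0.013 / (1.486×27.44×1.416))² = 0.002544

0.00254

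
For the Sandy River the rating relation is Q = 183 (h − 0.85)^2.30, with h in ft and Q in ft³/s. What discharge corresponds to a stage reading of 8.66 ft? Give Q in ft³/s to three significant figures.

Q = 183 × (8.66 − 0.85)^2.30 = 183 × 7.81^2.30 = 20680 ft³/s

20700 ft³/s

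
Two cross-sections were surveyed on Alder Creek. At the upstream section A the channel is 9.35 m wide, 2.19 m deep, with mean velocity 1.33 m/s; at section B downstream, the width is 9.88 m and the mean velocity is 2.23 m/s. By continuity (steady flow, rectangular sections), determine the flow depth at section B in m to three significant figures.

1.24 m

Q = A₁V₁ = (9.35×2.19) × 1.33 = 27.23 m³/s
d₂ = Q/(b₂ V₂) = 27.23/(9.88×2.23) = 1.236 m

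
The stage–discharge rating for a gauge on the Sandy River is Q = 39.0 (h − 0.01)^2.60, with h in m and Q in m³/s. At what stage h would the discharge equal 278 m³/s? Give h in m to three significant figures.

2.14 m

h − h₀ = (Q/C)^(1/b) = (278/39.0)^(1/2.60) = 2.128 m
h = 0.01 + 2.128 = 2.138 m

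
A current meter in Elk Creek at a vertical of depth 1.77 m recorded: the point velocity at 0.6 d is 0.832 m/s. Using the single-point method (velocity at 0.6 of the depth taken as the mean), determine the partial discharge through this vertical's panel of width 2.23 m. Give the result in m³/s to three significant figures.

3.28 m³/s

v̄ = v₀.₆ = 0.832 m/s
q = v̄ × d × w = 0.8320 × 1.77 × 2.23 = 3.284 m³/s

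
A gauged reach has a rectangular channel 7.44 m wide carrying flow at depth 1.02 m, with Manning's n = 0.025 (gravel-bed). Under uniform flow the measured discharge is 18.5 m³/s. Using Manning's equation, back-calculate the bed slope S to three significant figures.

0.00500

A = b·y = 7.44 × 1.02 = 7.589 m²
P = b + 2y = 7.44 + 2×1.02 = 9.480 m
R = A/P = 7.589/9.480 = 0.8005 m
S = (Q·n / (1·A·R^(2/3)))² = (18.5×0.025 / (1×7.589×0.8621))² = 0.004997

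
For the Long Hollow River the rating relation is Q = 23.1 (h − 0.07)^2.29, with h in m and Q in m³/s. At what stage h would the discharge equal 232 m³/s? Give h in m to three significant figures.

h − h₀ = (Q/C)^(1/b) = (232/23.1)^(1/2.29) = 2.738 m
h = 0.07 + 2.738 = 2.808 m

2.81 m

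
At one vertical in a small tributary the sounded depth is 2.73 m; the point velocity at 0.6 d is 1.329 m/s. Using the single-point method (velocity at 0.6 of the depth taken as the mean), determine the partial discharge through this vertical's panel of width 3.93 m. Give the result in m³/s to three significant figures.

v̄ = v₀.₆ = 1.329 m/s
q = v̄ × d × w = 1.329 × 2.73 × 3.93 = 14.26 m³/s

14.3 m³/s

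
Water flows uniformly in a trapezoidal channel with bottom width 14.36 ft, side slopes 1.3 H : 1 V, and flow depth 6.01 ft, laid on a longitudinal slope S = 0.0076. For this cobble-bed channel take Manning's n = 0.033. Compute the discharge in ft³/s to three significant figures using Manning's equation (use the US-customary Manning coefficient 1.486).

A = (b + z·y)·y = (14.36 + 1.3×6.01)×6.01 = 133.3 ft²
P = b + 2y√(1+z²) = 14.36 + 2×6.01×√(1+1.3²) = 34.07 ft
R = A/P = 133.3/34.07 = 3.911 ft
Q = (1.486/n)·A·R^(2/3)·S^(1/2) = (1.486/0.033) × 133.3 × 3.911^(2/3) × 0.0076^(1/2) = 1299 ft³/s

1300 ft³/s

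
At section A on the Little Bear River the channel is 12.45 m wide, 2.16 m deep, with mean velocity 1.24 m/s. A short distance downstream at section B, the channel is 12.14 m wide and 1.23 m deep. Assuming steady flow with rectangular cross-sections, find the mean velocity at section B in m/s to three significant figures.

2.23 m/s

Q = A₁V₁ = (12.45×2.16) × 1.24 = 33.35 m³/s
A₂ = 12.14 × 1.23 = 14.93 m²
V₂ = Q/A₂ = 33.35/14.93 = 2.233 m/s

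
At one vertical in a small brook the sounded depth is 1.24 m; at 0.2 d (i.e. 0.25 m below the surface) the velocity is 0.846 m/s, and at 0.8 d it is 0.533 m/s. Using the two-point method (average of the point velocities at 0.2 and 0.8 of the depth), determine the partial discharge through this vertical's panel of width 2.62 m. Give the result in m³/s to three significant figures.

2.24 m³/s

v̄ = (0.846 + 0.533) / 2 = 0.6895 m/s
q = v̄ × d × w = 0.6895 × 1.24 × 2.62 = 2.240 m³/s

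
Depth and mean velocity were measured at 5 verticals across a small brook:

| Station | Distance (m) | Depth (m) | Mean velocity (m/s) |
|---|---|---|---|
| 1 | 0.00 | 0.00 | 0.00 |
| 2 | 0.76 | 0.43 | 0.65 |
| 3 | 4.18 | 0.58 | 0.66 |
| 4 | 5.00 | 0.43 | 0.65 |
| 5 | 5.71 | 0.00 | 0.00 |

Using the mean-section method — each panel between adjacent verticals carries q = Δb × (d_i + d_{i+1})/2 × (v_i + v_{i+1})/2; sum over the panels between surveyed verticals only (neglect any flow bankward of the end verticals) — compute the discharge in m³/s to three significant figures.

1.51 m³/s

Panel 1-2: Δb = 0.76 m, d̄ = (0.00+0.43)/2 = 0.215, v̄ = (0.00+0.65)/2 = 0.325 → q = 0.76×0.215×0.325 = 0.05311 m³/s
Panel 2-3: Δb = 3.42 m, d̄ = (0.43+0.58)/2 = 0.505, v̄ = (0.65+0.66)/2 = 0.655 → q = 3.42×0.505×0.655 = 1.131 m³/s
Panel 3-4: Δb = 0.82 m, d̄ = (0.58+0.43)/2 = 0.505, v̄ = (0.66+0.65)/2 = 0.655 → q = 0.82×0.505×0.655 = 0.2712 m³/s
Panel 4-5: Δb = 0.71 m, d̄ = (0.43+0.00)/2 = 0.215, v̄ = (0.65+0.00)/2 = 0.325 → q = 0.71×0.215×0.325 = 0.04961 m³/s
Q = Σ q = 1.505 m³/s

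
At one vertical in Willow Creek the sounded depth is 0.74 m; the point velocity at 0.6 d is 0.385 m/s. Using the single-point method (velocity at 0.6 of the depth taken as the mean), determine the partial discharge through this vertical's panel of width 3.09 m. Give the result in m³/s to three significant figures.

0.880 m³/s

v̄ = v₀.₆ = 0.385 m/s
q = v̄ × d × w = 0.3850 × 0.74 × 3.09 = 0.8803 m³/s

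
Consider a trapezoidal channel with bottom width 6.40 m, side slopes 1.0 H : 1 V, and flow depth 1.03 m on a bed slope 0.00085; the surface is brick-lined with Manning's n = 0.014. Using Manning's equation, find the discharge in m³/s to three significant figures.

A = (b + z·y)·y = (6.40 + 1.0×1.03)×1.03 = 7.653 m²
P = b + 2y√(1+z²) = 6.40 + 2×1.03×√(1+1.0²) = 9.313 m
R = A/P = 7.653/9.313 = 0.8217 m
Q = (1/n)·A·R^(2/3)·S^(1/2) = (1/0.014) × 7.653 × 0.8217^(2/3) × 0.00085^(1/2) = 13.98 m³/s

14.0 m³/s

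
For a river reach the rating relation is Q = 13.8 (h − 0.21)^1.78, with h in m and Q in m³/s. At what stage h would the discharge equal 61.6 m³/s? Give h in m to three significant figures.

2.53 m

h − h₀ = (Q/C)^(1/b) = (61.6/13.8)^(1/1.78) = 2.317 m
h = 0.21 + 2.317 = 2.527 m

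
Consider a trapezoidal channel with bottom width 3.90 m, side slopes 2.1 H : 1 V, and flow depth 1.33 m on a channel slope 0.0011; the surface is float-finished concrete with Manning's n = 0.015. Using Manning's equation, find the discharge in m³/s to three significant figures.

A = (b + z·y)·y = (3.90 + 2.1×1.33)×1.33 = 8.902 m²
P = b + 2y√(1+z²) = 3.90 + 2×1.33×√(1+2.1²) = 10.09 m
R = A/P = 8.902/10.09 = 0.8825 m
Q = (1/n)·A·R^(2/3)·S^(1/2) = (1/0.015) × 8.902 × 0.8825^(2/3) × 0.0011^(1/2) = 18.11 m³/s

18.1 m³/s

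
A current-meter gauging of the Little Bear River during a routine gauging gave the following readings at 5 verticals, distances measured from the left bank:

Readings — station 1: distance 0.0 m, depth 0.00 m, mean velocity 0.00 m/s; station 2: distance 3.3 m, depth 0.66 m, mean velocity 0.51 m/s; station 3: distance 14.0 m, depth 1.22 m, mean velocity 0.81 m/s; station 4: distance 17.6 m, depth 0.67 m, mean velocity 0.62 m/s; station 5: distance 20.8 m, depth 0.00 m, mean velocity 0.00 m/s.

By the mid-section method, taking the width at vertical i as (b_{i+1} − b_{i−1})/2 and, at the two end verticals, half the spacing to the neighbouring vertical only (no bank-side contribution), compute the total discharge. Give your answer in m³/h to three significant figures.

39000 m³/h

w_2 = (14.0 − 0.0)/2 = 7 m; q_2 = 0.51 × 0.66 × 7 = 2.356 m³/s
w_3 = (17.6 − 3.3)/2 = 7.15 m; q_3 = 0.81 × 1.22 × 7.15 = 7.066 m³/s
w_4 = (20.8 − 14.0)/2 = 3.4 m; q_4 = 0.62 × 0.67 × 3.4 = 1.412 m³/s
Stations 1, 5 contribute zero (depth or velocity is 0).
Q = Σ qᵢ = 10.83 m³/s
= 10.83 × 3600 = 39000 m³/h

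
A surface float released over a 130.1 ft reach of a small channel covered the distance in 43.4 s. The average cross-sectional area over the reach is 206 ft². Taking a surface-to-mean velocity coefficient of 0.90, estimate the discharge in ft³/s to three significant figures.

556 ft³/s

v_surface = L / t̄ = 130.1 / 43.4 = 2.998 ft/s
v_mean = 0.90 × 2.998 = 2.698 ft/s
Q = A × v_mean = 206 × 2.698 = 555.8 ft³/s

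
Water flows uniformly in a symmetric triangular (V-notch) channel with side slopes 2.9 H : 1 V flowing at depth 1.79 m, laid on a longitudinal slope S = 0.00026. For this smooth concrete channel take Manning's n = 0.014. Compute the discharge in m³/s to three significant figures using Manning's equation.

9.57 m³/s

A = z·y² = 2.9×1.79² = 9.292 m²
P = 2y√(1+z²) = 2×1.79×√(1+2.9²) = 10.98 m
R = A/P = 9.292/10.98 = 0.8461 m
Q = (1/n)·A·R^(2/3)·S^(1/2) = (1/0.014) × 9.292 × 0.8461^(2/3) × 0.00026^(1/2) = 9.574 m³/s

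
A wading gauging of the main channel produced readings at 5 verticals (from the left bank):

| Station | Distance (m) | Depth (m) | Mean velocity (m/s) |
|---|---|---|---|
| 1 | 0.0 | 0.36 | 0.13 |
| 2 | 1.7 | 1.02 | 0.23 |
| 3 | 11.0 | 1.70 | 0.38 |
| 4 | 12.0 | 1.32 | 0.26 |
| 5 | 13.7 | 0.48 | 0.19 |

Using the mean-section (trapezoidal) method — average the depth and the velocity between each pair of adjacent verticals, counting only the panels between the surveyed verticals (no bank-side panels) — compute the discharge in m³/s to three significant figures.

4.90 m³/s

Panel 1-2: Δb = 1.7 m, d̄ = (0.36+1.02)/2 = 0.69, v̄ = (0.13+0.23)/2 = 0.18 → q = 1.7×0.69×0.18 = 0.2111 m³/s
Panel 2-3: Δb = 9.3 m, d̄ = (1.02+1.70)/2 = 1.36, v̄ = (0.23+0.38)/2 = 0.305 → q = 9.3×1.36×0.305 = 3.858 m³/s
Panel 3-4: Δb = 1 m, d̄ = (1.70+1.32)/2 = 1.51, v̄ = (0.38+0.26)/2 = 0.32 → q = 1×1.51×0.32 = 0.4832 m³/s
Panel 4-5: Δb = 1.7 m, d̄ = (1.32+0.48)/2 = 0.9, v̄ = (0.26+0.19)/2 = 0.225 → q = 1.7×0.9×0.225 = 0.3443 m³/s
Q = Σ q = 4.896 m³/s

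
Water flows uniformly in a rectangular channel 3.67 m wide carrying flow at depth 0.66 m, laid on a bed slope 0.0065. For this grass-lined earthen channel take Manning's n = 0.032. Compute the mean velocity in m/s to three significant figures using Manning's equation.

1.56 m/s

A = b·y = 3.67 × 0.66 = 2.422 m²
P = b + 2y = 3.67 + 2×0.66 = 4.990 m
R = A/P = 2.422/4.990 = 0.4854 m
Q = (1/n)·A·R^(2/3)·S^(1/2) = (1/0.032) × 2.422 × 0.4854^(2/3) × 0.0065^(1/2) = 3.769 m³/s
V = Q/A = 3.769/2.422 = 1.556 m/s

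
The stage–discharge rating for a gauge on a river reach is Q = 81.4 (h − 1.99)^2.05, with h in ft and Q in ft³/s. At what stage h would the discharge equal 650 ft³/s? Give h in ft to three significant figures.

h − h₀ = (Q/C)^(1/b) = (650/81.4)^(1/2.05) = 2.755 ft
h = 1.99 + 2.755 = 4.745 ft

4.75 ft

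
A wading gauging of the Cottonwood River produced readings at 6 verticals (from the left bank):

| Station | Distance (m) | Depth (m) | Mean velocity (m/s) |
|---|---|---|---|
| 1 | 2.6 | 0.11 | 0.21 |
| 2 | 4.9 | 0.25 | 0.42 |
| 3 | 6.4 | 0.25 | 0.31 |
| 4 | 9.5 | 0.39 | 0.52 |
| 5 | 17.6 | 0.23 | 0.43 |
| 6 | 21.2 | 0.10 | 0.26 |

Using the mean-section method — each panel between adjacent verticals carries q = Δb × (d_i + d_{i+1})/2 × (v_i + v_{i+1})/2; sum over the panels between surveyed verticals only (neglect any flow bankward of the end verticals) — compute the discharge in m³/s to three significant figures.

Panel 1-2: Δb = 2.3 m, d̄ = (0.11+0.25)/2 = 0.18, v̄ = (0.21+0.42)/2 = 0.315 → q = 2.3×0.18×0.315 = 0.1304 m³/s
Panel 2-3: Δb = 1.5 m, d̄ = (0.25+0.25)/2 = 0.25, v̄ = (0.42+0.31)/2 = 0.365 → q = 1.5×0.25×0.365 = 0.1369 m³/s
Panel 3-4: Δb = 3.1 m, d̄ = (0.25+0.39)/2 = 0.32, v̄ = (0.31+0.52)/2 = 0.415 → q = 3.1×0.32×0.415 = 0.4117 m³/s
Panel 4-5: Δb = 8.1 m, d̄ = (0.39+0.23)/2 = 0.31, v̄ = (0.52+0.43)/2 = 0.475 → q = 8.1×0.31×0.475 = 1.193 m³/s
Panel 5-6: Δb = 3.6 m, d̄ = (0.23+0.10)/2 = 0.165, v̄ = (0.43+0.26)/2 = 0.345 → q = 3.6×0.165×0.345 = 0.2049 m³/s
Q = Σ q = 2.077 m³/s

2.08 m³/s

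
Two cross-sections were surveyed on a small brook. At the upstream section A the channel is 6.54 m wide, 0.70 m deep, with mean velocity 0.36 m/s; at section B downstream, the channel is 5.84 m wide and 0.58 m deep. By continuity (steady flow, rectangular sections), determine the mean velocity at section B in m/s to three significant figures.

Q = A₁V₁ = (6.54×0.70) × 0.36 = 1.648 m³/s
A₂ = 5.84 × 0.58 = 3.387 m²
V₂ = Q/A₂ = 1.648/3.387 = 0.4866 m/s

0.487 m/s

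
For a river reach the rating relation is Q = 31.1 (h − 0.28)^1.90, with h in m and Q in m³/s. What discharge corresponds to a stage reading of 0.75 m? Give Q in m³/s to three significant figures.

Q = 31.1 × (0.75 − 0.28)^1.90 = 31.1 × 0.47^1.90 = 7.409 m³/s

7.41 m³/s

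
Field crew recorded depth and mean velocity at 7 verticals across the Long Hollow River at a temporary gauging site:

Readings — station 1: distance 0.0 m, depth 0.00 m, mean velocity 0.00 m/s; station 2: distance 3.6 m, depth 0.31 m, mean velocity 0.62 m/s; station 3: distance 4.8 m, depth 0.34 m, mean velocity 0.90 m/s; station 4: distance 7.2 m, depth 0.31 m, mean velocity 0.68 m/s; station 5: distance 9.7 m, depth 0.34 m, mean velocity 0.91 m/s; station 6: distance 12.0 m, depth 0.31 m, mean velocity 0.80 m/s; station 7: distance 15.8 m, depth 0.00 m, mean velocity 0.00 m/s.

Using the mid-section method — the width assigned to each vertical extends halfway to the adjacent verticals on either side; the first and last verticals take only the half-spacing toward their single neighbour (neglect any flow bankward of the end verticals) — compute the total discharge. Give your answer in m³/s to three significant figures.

w_2 = (4.8 − 0.0)/2 = 2.4 m; q_2 = 0.62 × 0.31 × 2.4 = 0.4613 m³/s
w_3 = (7.2 − 3.6)/2 = 1.8 m; q_3 = 0.90 × 0.34 × 1.8 = 0.5508 m³/s
w_4 = (9.7 − 4.8)/2 = 2.45 m; q_4 = 0.68 × 0.31 × 2.45 = 0.5165 m³/s
w_5 = (12.0 − 7.2)/2 = 2.4 m; q_5 = 0.91 × 0.34 × 2.4 = 0.7426 m³/s
w_6 = (15.8 − 9.7)/2 = 3.05 m; q_6 = 0.80 × 0.31 × 3.05 = 0.7564 m³/s
Stations 1, 7 contribute zero (depth or velocity is 0).
Q = Σ qᵢ = 3.028 m³/s

3.03 m³/s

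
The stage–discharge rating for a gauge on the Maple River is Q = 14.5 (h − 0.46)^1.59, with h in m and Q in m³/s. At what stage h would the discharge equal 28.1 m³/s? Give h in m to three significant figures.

h − h₀ = (Q/C)^(1/b) = (28.1/14.5)^(1/1.59) = 1.516 m
h = 0.46 + 1.516 = 1.976 m

1.98 m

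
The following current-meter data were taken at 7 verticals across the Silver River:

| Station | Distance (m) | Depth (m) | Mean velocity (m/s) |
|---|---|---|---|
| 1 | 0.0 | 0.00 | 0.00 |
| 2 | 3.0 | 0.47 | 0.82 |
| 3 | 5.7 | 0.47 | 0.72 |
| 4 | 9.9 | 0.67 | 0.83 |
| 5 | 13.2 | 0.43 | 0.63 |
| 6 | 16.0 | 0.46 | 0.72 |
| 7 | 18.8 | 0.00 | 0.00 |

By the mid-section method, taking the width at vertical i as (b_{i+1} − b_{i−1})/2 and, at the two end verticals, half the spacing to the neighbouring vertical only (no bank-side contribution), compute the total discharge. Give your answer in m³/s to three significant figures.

w_2 = (5.7 − 0.0)/2 = 2.85 m; q_2 = 0.82 × 0.47 × 2.85 = 1.098 m³/s
w_3 = (9.9 − 3.0)/2 = 3.45 m; q_3 = 0.72 × 0.47 × 3.45 = 1.167 m³/s
w_4 = (13.2 − 5.7)/2 = 3.75 m; q_4 = 0.83 × 0.67 × 3.75 = 2.085 m³/s
w_5 = (16.0 − 9.9)/2 = 3.05 m; q_5 = 0.63 × 0.43 × 3.05 = 0.8262 m³/s
w_6 = (18.8 − 13.2)/2 = 2.8 m; q_6 = 0.72 × 0.46 × 2.8 = 0.9274 m³/s
Stations 1, 7 contribute zero (depth or velocity is 0).
Q = Σ qᵢ = 6.105 m³/s

6.10 m³/s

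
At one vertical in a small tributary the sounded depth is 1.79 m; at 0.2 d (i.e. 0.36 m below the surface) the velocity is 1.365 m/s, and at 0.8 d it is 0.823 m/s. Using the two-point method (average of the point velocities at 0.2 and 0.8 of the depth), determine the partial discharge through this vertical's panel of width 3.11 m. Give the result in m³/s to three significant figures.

6.09 m³/s

v̄ = (1.365 + 0.823) / 2 = 1.094 m/s
q = v̄ × d × w = 1.094 × 1.79 × 3.11 = 6.090 m³/s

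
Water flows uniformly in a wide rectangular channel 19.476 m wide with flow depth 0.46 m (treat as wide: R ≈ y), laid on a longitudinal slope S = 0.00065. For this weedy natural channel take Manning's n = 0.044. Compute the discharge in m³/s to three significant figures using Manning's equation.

3.09 m³/s

A = b·y = 19.476 × 0.46 = 8.959 m²
Wide channel: R ≈ y = 0.46 m
Q = (1/n)·A·R^(2/3)·S^(1/2) = (1/0.044) × 8.959 × 0.4600^(2/3) × 0.00065^(1/2) = 3.093 m³/s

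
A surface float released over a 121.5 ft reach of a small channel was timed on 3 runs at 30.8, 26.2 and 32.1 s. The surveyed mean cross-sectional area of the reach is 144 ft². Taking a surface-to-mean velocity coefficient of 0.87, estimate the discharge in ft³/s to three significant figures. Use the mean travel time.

513 ft³/s

t̄ = (30.8 + 26.2 + 32.1) / 3 = 29.7 s
v_surface = L / t̄ = 121.5 / 29.7 = 4.091 ft/s
v_mean = 0.87 × 4.091 = 3.559 ft/s
Q = A × v_mean = 144 × 3.559 = 512.5 ft³/s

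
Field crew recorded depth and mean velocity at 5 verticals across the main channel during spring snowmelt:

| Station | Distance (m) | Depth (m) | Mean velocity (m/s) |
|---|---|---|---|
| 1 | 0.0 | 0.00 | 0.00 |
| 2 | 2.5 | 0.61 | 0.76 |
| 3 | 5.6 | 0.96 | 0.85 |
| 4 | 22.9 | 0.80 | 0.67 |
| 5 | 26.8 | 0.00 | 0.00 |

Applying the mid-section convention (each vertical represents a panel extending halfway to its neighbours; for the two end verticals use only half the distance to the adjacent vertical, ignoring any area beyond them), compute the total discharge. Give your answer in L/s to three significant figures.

15300 L/s

w_2 = (5.6 − 0.0)/2 = 2.8 m; q_2 = 0.76 × 0.61 × 2.8 = 1.298 m³/s
w_3 = (22.9 − 2.5)/2 = 10.2 m; q_3 = 0.85 × 0.96 × 10.2 = 8.323 m³/s
w_4 = (26.8 − 5.6)/2 = 10.6 m; q_4 = 0.67 × 0.80 × 10.6 = 5.682 m³/s
Stations 1, 5 contribute zero (depth or velocity is 0).
Q = Σ qᵢ = 15.30 m³/s
= 15.30 × 1000 = 15300 L/s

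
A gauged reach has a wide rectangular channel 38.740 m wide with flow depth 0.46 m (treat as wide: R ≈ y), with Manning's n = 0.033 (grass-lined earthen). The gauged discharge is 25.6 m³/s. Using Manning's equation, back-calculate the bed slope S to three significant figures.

A = b·y = 38.740 × 0.46 = 17.82 m²
Wide channel: R ≈ y = 0.46 m
S = (Q·n / (1·A·R^(2/3)))² = (25.6×0.033 / (1×17.82×0.5959))² = 0.006329

0.00633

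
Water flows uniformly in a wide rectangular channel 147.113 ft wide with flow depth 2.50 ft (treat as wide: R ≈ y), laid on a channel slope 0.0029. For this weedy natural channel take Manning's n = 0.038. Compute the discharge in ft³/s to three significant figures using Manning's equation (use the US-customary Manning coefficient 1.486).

1430 ft³/s

A = b·y = 147.113 × 2.50 = 367.8 ft²
Wide channel: R ≈ y = 2.50 ft
Q = (1.486/n)·A·R^(2/3)·S^(1/2) = (1.486/0.038) × 367.8 × 2.500^(2/3) × 0.0029^(1/2) = 1427 ft³/s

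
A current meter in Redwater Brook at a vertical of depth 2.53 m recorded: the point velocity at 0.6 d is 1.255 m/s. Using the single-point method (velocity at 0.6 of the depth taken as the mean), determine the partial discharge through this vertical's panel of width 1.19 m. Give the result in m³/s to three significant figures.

3.78 m³/s

v̄ = v₀.₆ = 1.255 m/s
q = v̄ × d × w = 1.255 × 2.53 × 1.19 = 3.778 m³/s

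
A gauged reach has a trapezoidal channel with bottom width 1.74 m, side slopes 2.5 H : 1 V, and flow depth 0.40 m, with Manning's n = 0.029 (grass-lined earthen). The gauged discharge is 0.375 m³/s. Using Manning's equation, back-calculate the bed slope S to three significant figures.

0.000534

A = (b + z·y)·y = (1.74 + 2.5×0.40)×0.40 = 1.096 m²
P = b + 2y√(1+z²) = 1.74 + 2×0.40×√(1+2.5²) = 3.894 m
R = A/P = 1.096/3.894 = 0.2815 m
S = (Q·n / (1·A·R^(2/3)))² = (0.375×0.029 / (1×1.096×0.4295))² = 0.0005338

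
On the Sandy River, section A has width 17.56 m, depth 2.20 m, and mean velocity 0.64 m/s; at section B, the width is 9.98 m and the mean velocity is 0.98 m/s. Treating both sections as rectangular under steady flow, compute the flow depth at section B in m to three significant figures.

Q = A₁V₁ = (17.56×2.20) × 0.64 = 24.72 m³/s
d₂ = Q/(b₂ V₂) = 24.72/(9.98×0.98) = 2.528 m

2.53 m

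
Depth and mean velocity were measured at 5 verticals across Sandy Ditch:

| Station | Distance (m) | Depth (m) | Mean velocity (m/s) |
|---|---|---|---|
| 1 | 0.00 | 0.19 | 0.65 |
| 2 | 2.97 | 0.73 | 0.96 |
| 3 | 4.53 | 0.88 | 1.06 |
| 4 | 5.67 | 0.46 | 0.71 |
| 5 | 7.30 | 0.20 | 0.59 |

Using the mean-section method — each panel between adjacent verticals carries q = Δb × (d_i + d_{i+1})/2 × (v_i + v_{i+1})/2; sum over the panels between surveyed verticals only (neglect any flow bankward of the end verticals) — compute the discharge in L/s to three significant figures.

Panel 1-2: Δb = 2.97 m, d̄ = (0.19+0.73)/2 = 0.46, v̄ = (0.65+0.96)/2 = 0.805 → q = 2.97×0.46×0.805 = 1.100 m³/s
Panel 2-3: Δb = 1.56 m, d̄ = (0.73+0.88)/2 = 0.805, v̄ = (0.96+1.06)/2 = 1.01 → q = 1.56×0.805×1.01 = 1.268 m³/s
Panel 3-4: Δb = 1.14 m, d̄ = (0.88+0.46)/2 = 0.67, v̄ = (1.06+0.71)/2 = 0.885 → q = 1.14×0.67×0.885 = 0.6760 m³/s
Panel 4-5: Δb = 1.63 m, d̄ = (0.46+0.20)/2 = 0.33, v̄ = (0.71+0.59)/2 = 0.65 → q = 1.63×0.33×0.65 = 0.3496 m³/s
Q = Σ q = 3.394 m³/s
= 3.394 × 1000 = 3394 L/s

3390 L/s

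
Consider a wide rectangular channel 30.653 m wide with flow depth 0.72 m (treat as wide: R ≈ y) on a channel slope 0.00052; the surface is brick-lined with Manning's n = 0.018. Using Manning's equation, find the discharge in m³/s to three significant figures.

A = b·y = 30.653 × 0.72 = 22.07 m²
Wide channel: R ≈ y = 0.72 m
Q = (1/n)·A·R^(2/3)·S^(1/2) = (1/0.018) × 22.07 × 0.7200^(2/3) × 0.00052^(1/2) = 22.46 m³/s

22.5 m³/s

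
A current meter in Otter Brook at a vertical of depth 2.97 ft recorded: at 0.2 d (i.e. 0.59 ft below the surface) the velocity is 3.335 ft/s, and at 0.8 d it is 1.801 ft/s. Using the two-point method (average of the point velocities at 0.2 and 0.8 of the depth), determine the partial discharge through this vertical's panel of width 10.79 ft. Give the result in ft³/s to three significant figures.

82.3 ft³/s

v̄ = (3.335 + 1.801) / 2 = 2.568 ft/s
q = v̄ × d × w = 2.568 × 2.97 × 10.79 = 82.29 ft³/s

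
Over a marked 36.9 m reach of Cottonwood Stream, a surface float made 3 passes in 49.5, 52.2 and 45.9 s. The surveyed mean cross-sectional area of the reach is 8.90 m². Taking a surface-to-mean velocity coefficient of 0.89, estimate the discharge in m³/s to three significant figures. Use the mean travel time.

5.94 m³/s

t̄ = (49.5 + 52.2 + 45.9) / 3 = 49.2 s
v_surface = L / t̄ = 36.9 / 49.2 = 0.7500 m/s
v_mean = 0.89 × 0.7500 = 0.6675 m/s
Q = A × v_mean = 8.90 × 0.6675 = 5.941 m³/s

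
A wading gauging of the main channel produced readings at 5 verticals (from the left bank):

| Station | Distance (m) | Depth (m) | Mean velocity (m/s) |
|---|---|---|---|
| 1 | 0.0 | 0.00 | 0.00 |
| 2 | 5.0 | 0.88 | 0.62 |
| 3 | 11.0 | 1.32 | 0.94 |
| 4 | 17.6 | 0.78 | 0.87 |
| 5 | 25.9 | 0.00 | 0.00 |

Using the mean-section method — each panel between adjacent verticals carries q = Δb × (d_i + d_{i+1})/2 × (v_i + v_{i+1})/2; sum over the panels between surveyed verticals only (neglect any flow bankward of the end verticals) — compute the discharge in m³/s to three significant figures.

13.5 m³/s

Panel 1-2: Δb = 5 m, d̄ = (0.00+0.88)/2 = 0.44, v̄ = (0.00+0.62)/2 = 0.31 → q = 5×0.44×0.31 = 0.6820 m³/s
Panel 2-3: Δb = 6 m, d̄ = (0.88+1.32)/2 = 1.1, v̄ = (0.62+0.94)/2 = 0.78 → q = 6×1.1×0.78 = 5.148 m³/s
Panel 3-4: Δb = 6.6 m, d̄ = (1.32+0.78)/2 = 1.05, v̄ = (0.94+0.87)/2 = 0.905 → q = 6.6×1.05×0.905 = 6.272 m³/s
Panel 4-5: Δb = 8.3 m, d̄ = (0.78+0.00)/2 = 0.39, v̄ = (0.87+0.00)/2 = 0.435 → q = 8.3×0.39×0.435 = 1.408 m³/s
Q = Σ q = 13.51 m³/s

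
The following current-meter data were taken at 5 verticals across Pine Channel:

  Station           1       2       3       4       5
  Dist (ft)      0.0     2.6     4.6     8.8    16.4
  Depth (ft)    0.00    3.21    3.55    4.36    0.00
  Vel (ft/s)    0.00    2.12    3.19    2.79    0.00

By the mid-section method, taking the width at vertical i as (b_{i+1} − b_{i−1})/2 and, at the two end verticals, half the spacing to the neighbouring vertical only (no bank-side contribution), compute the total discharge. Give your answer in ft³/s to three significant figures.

123 ft³/s

w_2 = (4.6 − 0.0)/2 = 2.3 ft; q_2 = 2.12 × 3.21 × 2.3 = 15.65 ft³/s
w_3 = (8.8 − 2.6)/2 = 3.1 ft; q_3 = 3.19 × 3.55 × 3.1 = 35.11 ft³/s
w_4 = (16.4 − 4.6)/2 = 5.9 ft; q_4 = 2.79 × 4.36 × 5.9 = 71.77 ft³/s
Stations 1, 5 contribute zero (depth or velocity is 0).
Q = Σ qᵢ = 122.5 ft³/s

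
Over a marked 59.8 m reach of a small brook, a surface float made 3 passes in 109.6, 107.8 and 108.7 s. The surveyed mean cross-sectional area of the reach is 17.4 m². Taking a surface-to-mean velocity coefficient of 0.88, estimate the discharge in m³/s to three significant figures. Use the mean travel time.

t̄ = (109.6 + 107.8 + 108.7) / 3 = 108.7 s
v_surface = L / t̄ = 59.8 / 108.7 = 0.5501 m/s
v_mean = 0.88 × 0.5501 = 0.4841 m/s
Q = A × v_mean = 17.4 × 0.4841 = 8.424 m³/s

8.42 m³/s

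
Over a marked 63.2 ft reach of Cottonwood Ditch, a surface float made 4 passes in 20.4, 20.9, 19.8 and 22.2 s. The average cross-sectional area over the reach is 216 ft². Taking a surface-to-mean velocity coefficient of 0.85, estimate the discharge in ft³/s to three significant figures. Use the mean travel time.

t̄ = (20.4 + 20.9 + 19.8 + 22.2) / 4 = 20.825 s
v_surface = L / t̄ = 63.2 / 20.825 = 3.035 ft/s
v_mean = 0.85 × 3.035 = 2.580 ft/s
Q = A × v_mean = 216 × 2.580 = 557.2 ft³/s

557 ft³/s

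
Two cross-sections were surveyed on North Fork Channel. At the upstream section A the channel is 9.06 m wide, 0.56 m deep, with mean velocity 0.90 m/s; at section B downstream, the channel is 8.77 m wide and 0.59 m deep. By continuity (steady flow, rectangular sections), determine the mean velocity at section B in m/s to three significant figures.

Q = A₁V₁ = (9.06×0.56) × 0.90 = 4.566 m³/s
A₂ = 8.77 × 0.59 = 5.174 m²
V₂ = Q/A₂ = 4.566/5.174 = 0.8825 m/s

0.882 m/s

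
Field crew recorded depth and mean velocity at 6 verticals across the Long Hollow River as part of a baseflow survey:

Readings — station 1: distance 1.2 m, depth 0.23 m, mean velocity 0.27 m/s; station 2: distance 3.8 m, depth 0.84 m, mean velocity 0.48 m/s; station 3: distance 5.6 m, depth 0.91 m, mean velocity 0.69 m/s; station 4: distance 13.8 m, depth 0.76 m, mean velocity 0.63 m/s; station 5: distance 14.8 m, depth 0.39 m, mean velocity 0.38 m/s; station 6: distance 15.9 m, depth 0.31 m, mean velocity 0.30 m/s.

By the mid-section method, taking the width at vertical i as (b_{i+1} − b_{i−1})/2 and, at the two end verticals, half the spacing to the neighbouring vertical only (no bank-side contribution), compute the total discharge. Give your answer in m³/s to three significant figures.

6.52 m³/s

w_1 = (3.8 − 1.2)/2 = 1.3 m; q_1 = 0.27 × 0.23 × 1.3 = 0.08073 m³/s
w_2 = (5.6 − 1.2)/2 = 2.2 m; q_2 = 0.48 × 0.84 × 2.2 = 0.8870 m³/s
w_3 = (13.8 − 3.8)/2 = 5 m; q_3 = 0.69 × 0.91 × 5 = 3.140 m³/s
w_4 = (14.8 − 5.6)/2 = 4.6 m; q_4 = 0.63 × 0.76 × 4.6 = 2.202 m³/s
w_5 = (15.9 − 13.8)/2 = 1.05 m; q_5 = 0.38 × 0.39 × 1.05 = 0.1556 m³/s
w_6 = (15.9 − 14.8)/2 = 0.55 m; q_6 = 0.30 × 0.31 × 0.55 = 0.05115 m³/s
Q = Σ qᵢ = 6.517 m³/s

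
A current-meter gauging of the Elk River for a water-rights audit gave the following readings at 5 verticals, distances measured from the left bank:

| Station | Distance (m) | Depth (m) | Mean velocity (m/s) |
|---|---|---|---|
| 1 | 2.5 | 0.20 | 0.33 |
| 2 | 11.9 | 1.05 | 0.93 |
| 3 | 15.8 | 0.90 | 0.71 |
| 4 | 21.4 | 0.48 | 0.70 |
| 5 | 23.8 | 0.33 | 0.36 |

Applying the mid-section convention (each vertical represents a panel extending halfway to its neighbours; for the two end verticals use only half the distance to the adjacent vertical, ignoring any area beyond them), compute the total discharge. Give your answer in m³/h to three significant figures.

w_1 = (11.9 − 2.5)/2 = 4.7 m; q_1 = 0.33 × 0.20 × 4.7 = 0.3102 m³/s
w_2 = (15.8 − 2.5)/2 = 6.65 m; q_2 = 0.93 × 1.05 × 6.65 = 6.494 m³/s
w_3 = (21.4 − 11.9)/2 = 4.75 m; q_3 = 0.71 × 0.90 × 4.75 = 3.035 m³/s
w_4 = (23.8 − 15.8)/2 = 4 m; q_4 = 0.70 × 0.48 × 4 = 1.344 m³/s
w_5 = (23.8 − 21.4)/2 = 1.2 m; q_5 = 0.36 × 0.33 × 1.2 = 0.1426 m³/s
Q = Σ qᵢ = 11.33 m³/s
= 11.33 × 3600 = 40770 m³/h

40800 m³/h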